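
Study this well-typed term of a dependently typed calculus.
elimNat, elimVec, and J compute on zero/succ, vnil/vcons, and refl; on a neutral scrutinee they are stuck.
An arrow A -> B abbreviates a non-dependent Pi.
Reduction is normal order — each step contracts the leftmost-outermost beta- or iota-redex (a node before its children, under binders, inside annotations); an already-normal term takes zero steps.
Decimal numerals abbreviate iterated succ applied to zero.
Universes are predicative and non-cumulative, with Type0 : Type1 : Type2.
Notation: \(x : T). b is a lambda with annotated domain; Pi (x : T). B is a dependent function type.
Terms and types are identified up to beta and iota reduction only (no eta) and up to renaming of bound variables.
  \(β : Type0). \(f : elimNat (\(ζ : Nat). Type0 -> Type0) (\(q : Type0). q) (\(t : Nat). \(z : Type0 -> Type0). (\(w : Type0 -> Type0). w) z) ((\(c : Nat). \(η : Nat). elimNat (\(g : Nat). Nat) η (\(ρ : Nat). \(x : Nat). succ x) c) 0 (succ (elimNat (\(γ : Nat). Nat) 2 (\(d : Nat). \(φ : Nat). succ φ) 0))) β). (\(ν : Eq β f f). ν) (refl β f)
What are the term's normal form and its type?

normal form:
  \(β : Type0). \(f : β). refl β f
inferred type:
  Pi (β : Type0). Pi (f : β). Eq β f f


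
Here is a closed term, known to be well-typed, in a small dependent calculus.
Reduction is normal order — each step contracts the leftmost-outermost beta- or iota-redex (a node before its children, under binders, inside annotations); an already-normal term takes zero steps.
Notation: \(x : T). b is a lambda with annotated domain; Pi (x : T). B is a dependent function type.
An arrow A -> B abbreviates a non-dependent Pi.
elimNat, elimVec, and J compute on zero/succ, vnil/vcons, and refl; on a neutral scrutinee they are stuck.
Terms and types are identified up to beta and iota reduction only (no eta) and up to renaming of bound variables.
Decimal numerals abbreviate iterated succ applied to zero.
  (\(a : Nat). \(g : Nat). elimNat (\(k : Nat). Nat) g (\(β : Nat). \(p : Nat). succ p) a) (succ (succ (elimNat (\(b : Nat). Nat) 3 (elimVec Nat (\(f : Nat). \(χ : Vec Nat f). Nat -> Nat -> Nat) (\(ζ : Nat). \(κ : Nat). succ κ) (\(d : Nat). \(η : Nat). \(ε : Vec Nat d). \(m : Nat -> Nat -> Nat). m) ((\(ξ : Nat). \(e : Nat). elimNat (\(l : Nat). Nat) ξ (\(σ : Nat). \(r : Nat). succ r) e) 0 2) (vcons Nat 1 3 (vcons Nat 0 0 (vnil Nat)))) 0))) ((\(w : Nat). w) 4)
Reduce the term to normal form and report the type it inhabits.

resulting normal form:
  9
inferred type:
  Nat


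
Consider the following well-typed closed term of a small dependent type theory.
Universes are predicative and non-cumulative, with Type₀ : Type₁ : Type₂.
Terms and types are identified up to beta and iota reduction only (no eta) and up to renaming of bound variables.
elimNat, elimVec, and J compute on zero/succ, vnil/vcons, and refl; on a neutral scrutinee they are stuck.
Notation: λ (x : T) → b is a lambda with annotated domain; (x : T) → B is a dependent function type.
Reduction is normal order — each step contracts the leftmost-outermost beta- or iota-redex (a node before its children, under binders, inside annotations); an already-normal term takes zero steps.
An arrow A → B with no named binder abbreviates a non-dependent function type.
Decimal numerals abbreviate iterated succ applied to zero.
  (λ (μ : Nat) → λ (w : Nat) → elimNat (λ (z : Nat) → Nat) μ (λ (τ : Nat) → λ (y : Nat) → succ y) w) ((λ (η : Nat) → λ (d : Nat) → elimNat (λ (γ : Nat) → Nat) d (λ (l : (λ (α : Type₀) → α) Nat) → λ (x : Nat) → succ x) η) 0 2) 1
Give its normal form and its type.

normal form:
  3
inferred type:
  Nat


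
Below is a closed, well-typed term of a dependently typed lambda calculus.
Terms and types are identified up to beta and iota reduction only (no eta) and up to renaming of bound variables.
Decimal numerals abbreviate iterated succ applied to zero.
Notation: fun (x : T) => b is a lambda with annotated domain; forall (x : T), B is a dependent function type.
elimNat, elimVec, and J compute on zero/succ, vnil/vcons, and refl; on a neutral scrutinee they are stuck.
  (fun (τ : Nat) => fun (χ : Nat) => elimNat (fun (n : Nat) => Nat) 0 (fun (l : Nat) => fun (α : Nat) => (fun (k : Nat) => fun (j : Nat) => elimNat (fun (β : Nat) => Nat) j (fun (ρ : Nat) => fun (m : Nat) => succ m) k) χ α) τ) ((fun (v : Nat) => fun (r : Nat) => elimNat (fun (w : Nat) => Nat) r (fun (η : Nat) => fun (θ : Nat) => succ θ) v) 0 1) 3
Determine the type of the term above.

the term's type:
  Nat


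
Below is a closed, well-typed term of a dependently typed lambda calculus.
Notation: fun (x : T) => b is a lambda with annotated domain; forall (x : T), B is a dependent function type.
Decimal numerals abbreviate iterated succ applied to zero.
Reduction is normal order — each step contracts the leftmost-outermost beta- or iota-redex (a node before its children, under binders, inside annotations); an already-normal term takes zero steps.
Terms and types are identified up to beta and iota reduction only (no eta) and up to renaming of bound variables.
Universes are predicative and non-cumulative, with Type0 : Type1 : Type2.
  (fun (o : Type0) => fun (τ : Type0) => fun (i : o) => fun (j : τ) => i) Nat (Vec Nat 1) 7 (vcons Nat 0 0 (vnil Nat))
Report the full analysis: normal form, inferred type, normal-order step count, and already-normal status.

reduced normal form:
  7
the term's type:
  Nat
steps to reach normal form (normal order): 4
started in normal form: no
first contracted redex: a beta-redex


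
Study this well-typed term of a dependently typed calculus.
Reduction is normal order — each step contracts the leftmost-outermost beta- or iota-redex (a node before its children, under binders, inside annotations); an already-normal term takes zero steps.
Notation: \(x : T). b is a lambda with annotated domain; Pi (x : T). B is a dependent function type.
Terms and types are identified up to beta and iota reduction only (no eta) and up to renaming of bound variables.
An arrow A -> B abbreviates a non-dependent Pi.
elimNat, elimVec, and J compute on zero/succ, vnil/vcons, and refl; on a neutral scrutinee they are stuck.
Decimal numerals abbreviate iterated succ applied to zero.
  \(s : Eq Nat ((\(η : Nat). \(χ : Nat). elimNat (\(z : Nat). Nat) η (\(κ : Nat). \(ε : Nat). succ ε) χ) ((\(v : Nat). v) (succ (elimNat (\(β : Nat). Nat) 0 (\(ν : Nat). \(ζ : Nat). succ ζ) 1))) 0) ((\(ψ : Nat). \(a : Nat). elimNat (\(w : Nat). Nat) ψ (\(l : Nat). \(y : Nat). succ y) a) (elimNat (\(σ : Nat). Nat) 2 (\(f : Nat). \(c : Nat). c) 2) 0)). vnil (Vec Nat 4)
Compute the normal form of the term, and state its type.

reduced normal form:
  \(s : Eq Nat 2 2). vnil (Vec Nat 4)
type:
  Eq Nat 2 2 -> Vec (Vec Nat 4) 0
observation: normalization takes exactly 18 steps under the normal-order strategy.


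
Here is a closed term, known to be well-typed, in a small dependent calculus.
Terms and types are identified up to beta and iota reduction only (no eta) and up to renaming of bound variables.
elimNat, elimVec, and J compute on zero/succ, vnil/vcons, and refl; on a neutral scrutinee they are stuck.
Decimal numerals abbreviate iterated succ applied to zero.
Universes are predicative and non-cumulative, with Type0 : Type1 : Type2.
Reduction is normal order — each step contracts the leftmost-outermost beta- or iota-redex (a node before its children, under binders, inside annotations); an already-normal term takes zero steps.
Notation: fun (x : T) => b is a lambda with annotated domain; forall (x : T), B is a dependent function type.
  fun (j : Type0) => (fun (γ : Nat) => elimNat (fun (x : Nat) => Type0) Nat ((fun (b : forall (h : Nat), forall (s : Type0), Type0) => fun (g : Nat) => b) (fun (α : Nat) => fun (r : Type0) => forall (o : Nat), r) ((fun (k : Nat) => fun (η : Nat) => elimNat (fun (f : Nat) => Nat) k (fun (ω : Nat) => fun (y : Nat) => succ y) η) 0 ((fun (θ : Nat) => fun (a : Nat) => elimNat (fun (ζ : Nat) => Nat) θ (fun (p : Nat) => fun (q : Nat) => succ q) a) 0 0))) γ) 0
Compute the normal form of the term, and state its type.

reduced normal form:
  fun (j : Type0) => Nat
the term's type:
  forall (j : Type0), Type0


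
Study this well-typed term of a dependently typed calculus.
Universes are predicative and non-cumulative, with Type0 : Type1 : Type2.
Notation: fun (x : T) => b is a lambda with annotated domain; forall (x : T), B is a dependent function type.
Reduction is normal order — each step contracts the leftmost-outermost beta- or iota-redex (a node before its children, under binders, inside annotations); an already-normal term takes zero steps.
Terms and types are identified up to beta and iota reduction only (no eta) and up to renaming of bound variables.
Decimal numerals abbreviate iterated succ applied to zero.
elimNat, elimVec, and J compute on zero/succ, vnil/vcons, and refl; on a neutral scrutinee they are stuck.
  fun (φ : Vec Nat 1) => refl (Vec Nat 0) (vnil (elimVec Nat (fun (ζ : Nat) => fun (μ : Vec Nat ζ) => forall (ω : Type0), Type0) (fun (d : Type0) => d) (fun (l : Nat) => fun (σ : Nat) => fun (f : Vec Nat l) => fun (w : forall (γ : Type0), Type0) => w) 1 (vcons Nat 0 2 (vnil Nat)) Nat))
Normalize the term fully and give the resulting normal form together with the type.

normal form:
  fun (φ : Vec Nat 1) => refl (Vec Nat 0) (vnil Nat)
type:
  forall (φ : Vec Nat 1), Eq (Vec Nat 0) (vnil Nat) (vnil Nat)
observation: reduction starts at an elimVec iota-redex, and 7 normal-order steps reach the normal form.


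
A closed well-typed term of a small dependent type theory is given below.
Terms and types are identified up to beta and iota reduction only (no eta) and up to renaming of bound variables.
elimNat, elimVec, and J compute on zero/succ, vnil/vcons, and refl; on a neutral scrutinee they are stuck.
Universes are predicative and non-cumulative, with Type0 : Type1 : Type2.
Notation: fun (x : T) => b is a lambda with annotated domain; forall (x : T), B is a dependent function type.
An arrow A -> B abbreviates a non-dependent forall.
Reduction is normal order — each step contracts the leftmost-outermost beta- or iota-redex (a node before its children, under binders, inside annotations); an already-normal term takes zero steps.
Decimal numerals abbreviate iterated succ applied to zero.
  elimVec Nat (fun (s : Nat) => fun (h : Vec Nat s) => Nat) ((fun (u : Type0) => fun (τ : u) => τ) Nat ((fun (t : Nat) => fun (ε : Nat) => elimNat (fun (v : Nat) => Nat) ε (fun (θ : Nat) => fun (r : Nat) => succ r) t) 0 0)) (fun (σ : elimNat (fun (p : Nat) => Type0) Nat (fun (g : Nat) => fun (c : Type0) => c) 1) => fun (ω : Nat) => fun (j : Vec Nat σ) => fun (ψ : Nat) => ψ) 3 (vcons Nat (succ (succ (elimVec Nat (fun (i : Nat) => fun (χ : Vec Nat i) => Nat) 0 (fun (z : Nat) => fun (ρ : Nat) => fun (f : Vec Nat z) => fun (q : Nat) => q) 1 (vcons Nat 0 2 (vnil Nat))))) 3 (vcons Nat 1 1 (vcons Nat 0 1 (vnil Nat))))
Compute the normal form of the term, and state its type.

resulting normal form:
  0
type:
  Nat


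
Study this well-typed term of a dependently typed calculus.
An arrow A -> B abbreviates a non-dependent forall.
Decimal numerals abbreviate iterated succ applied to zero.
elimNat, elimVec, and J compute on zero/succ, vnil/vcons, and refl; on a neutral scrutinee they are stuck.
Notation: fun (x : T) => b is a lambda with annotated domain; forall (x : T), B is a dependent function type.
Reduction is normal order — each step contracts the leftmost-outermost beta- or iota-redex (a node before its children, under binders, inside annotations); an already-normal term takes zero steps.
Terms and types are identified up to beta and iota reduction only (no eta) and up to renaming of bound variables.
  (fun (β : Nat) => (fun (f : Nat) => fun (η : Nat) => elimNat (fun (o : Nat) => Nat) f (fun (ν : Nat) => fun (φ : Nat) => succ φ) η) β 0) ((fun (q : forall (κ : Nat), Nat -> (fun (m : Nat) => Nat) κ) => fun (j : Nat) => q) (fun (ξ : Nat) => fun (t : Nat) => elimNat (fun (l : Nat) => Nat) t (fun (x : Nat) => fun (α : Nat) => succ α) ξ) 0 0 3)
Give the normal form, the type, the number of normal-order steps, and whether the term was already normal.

reduced normal form:
  3
type:
  Nat
steps to reach normal form (normal order): 9
term was already normal: no
first contracted redex: a beta-redex


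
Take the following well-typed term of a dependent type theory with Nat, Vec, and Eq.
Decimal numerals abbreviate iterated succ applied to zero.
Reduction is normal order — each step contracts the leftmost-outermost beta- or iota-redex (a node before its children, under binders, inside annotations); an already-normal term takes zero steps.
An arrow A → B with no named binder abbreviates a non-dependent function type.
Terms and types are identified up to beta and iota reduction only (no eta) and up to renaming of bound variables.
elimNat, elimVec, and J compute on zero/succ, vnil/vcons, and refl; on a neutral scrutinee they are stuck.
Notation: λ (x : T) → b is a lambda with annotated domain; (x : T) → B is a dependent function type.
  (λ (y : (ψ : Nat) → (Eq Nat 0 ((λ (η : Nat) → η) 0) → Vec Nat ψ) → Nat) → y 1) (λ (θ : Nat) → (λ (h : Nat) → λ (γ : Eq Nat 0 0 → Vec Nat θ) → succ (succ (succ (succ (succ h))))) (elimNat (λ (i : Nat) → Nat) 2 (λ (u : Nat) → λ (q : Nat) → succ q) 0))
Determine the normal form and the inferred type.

resulting normal form:
  λ (y : Eq Nat 0 0 → Vec Nat 1) → 7
type:
  (Eq Nat 0 0 → Vec Nat 1) → Nat


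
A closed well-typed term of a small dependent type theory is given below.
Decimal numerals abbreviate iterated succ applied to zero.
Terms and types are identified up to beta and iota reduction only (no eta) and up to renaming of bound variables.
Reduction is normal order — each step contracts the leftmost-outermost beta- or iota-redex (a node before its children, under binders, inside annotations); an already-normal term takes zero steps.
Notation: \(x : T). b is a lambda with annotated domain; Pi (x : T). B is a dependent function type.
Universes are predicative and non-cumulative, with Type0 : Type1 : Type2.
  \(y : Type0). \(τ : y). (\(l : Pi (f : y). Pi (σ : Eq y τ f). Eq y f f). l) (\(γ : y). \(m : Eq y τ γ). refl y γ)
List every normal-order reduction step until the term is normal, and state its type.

normal-order reduction:
  \(y : Type0). \(τ : y). (\(l : Pi (f : y). Pi (σ : Eq y τ f). Eq y f f). l) (\(γ : y). \(m : Eq y τ γ). refl y γ)
  ~> \(y : Type0). \(τ : y). \(l : y). \(f : Eq y τ l). refl y l
the term's type:
  Pi (y : Type0). Pi (τ : y). Pi (l : y). Pi (f : Eq y τ l). Eq y l l


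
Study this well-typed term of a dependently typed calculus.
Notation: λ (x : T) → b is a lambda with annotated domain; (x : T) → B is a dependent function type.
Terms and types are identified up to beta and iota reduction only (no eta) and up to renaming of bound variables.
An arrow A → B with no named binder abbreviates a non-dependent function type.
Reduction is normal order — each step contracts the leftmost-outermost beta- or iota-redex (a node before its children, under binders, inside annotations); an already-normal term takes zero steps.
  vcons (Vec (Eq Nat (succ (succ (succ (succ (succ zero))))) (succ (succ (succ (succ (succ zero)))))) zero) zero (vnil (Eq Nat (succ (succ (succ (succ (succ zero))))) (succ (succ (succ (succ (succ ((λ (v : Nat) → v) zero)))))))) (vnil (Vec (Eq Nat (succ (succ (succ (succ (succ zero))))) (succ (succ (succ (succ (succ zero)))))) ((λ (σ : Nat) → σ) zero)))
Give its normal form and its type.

normal form:
  vcons (Vec (Eq Nat (succ (succ (succ (succ (succ zero))))) (succ (succ (succ (succ (succ zero)))))) zero) zero (vnil (Eq Nat (succ (succ (succ (succ (succ zero))))) (succ (succ (succ (succ (succ zero))))))) (vnil (Vec (Eq Nat (succ (succ (succ (succ (succ zero))))) (succ (succ (succ (succ (succ zero)))))) zero))
type:
  Vec (Vec (Eq Nat (succ (succ (succ (succ (succ zero))))) (succ (succ (succ (succ (succ zero)))))) zero) (succ zero)


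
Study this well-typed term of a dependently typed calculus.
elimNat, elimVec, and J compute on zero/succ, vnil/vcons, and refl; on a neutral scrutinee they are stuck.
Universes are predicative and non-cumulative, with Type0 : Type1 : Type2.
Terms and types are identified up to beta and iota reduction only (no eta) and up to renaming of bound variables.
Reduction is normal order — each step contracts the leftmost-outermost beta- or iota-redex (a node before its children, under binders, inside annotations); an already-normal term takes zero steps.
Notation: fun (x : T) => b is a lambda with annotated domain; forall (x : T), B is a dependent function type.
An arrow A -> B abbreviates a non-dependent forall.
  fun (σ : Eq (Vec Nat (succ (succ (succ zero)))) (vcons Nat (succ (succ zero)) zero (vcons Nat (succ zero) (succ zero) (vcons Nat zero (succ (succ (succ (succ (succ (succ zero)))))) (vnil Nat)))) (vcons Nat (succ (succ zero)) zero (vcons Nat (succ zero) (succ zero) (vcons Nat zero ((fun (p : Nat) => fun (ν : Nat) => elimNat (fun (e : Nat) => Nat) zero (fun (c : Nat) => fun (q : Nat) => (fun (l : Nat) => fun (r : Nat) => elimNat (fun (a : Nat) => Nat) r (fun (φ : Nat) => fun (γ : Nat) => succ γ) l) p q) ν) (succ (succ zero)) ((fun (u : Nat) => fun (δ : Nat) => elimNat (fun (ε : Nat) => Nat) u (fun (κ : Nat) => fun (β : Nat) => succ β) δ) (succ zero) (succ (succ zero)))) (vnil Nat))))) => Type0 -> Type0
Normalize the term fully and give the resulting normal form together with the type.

normal form:
  fun (σ : Eq (Vec Nat (succ (succ (succ zero)))) (vcons Nat (succ (succ zero)) zero (vcons Nat (succ zero) (succ zero) (vcons Nat zero (succ (succ (succ (succ (succ (succ zero)))))) (vnil Nat)))) (vcons Nat (succ (succ zero)) zero (vcons Nat (succ zero) (succ zero) (vcons Nat zero (succ (succ (succ (succ (succ (succ zero)))))) (vnil Nat))))) => Type0 -> Type0
type:
  Eq (Vec Nat (succ (succ (succ zero)))) (vcons Nat (succ (succ zero)) zero (vcons Nat (succ zero) (succ zero) (vcons Nat zero (succ (succ (succ (succ (succ (succ zero)))))) (vnil Nat)))) (vcons Nat (succ (succ zero)) zero (vcons Nat (succ zero) (succ zero) (vcons Nat zero (succ (succ (succ (succ (succ (succ zero)))))) (vnil Nat)))) -> Type1
observation: the term reaches its normal form after 30 normal-order steps.


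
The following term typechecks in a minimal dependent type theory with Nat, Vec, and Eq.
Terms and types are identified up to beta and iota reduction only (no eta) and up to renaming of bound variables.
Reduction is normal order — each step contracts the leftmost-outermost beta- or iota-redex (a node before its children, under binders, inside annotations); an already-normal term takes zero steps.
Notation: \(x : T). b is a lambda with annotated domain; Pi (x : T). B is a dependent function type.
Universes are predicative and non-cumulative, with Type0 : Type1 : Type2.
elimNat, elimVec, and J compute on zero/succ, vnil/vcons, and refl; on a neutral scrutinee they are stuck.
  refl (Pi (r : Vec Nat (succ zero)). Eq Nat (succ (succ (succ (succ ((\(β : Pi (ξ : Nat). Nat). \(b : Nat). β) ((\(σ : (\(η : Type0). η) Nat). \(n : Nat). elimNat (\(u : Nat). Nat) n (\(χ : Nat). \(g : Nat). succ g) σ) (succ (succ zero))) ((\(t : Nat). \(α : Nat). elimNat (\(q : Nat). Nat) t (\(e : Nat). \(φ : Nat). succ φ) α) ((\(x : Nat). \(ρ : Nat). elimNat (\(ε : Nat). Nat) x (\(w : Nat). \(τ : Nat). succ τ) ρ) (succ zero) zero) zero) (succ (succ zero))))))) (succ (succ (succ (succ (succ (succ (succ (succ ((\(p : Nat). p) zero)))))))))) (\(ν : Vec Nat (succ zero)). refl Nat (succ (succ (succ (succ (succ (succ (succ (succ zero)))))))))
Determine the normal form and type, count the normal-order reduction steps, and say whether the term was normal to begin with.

normal form:
  refl (Pi (r : Vec Nat (succ zero)). Eq Nat (succ (succ (succ (succ (succ (succ (succ (succ zero)))))))) (succ (succ (succ (succ (succ (succ (succ (succ zero))))))))) (\(β : Vec Nat (succ zero)). refl Nat (succ (succ (succ (succ (succ (succ (succ (succ zero)))))))))
type:
  Eq (Pi (r : Vec Nat (succ zero)). Eq Nat (succ (succ (succ (succ (succ (succ (succ (succ zero)))))))) (succ (succ (succ (succ (succ (succ (succ (succ zero))))))))) (\(β : Vec Nat (succ zero)). refl Nat (succ (succ (succ (succ (succ (succ (succ (succ zero))))))))) (\(ξ : Vec Nat (succ zero)). refl Nat (succ (succ (succ (succ (succ (succ (succ (succ zero)))))))))
reduction steps (normal order): 12
already normal: no
first redex: a beta-redex


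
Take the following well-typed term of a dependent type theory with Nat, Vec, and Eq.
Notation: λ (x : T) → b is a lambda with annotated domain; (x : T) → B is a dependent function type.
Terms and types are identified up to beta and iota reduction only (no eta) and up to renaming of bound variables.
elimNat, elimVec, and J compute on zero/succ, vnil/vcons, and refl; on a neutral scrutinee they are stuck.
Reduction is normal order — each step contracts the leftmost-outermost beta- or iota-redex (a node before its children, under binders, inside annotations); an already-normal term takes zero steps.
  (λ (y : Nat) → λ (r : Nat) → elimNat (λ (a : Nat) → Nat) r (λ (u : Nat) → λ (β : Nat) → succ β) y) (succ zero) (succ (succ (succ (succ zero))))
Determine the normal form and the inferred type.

reduced normal form:
  succ (succ (succ (succ (succ zero))))
type:
  Nat


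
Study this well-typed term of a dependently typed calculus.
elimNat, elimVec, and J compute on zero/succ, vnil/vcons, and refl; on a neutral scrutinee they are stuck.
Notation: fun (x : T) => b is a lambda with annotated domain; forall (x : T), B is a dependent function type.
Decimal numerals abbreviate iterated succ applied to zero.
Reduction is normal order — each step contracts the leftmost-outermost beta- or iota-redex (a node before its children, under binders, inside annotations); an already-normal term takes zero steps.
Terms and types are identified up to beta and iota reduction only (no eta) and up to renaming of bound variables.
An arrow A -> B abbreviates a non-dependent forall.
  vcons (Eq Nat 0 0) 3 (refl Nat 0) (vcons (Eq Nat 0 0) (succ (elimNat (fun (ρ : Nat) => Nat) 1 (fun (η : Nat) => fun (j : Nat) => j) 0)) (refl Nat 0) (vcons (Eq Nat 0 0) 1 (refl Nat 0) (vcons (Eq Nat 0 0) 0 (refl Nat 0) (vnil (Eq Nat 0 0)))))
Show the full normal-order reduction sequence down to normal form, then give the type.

normal-order reduction sequence:
  vcons (Eq Nat 0 0) 3 (refl Nat 0) (vcons (Eq Nat 0 0) (succ (elimNat (fun (ρ : Nat) => Nat) 1 (fun (η : Nat) => fun (j : Nat) => j) 0)) (refl Nat 0) (vcons (Eq Nat 0 0) 1 (refl Nat 0) (vcons (Eq Nat 0 0) 0 (refl Nat 0) (vnil (Eq Nat 0 0)))))
  ~> vcons (Eq Nat 0 0) 3 (refl Nat 0) (vcons (Eq Nat 0 0) 2 (refl Nat 0) (vcons (Eq Nat 0 0) 1 (refl Nat 0) (vcons (Eq Nat 0 0) 0 (refl Nat 0) (vnil (Eq Nat 0 0)))))
type:
  Vec (Eq Nat 0 0) 4


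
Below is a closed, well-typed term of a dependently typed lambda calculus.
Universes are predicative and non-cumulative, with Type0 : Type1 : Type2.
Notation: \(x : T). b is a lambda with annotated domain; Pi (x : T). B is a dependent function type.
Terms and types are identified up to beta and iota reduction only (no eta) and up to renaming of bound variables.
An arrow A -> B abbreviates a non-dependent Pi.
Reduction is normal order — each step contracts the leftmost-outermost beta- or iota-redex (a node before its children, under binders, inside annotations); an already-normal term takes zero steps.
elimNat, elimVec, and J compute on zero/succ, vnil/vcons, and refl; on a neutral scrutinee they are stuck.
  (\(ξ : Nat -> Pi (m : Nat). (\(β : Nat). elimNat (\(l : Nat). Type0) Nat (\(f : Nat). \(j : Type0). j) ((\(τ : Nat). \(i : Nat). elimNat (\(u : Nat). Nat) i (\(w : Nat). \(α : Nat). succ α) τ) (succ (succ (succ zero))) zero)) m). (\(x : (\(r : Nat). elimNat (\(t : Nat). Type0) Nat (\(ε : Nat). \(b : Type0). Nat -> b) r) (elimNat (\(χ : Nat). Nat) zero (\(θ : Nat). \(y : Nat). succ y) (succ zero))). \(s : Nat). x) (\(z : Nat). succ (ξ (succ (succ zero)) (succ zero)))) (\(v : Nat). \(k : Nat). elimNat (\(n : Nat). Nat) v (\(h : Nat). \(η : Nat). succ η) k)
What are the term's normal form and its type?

normal form:
  \(ξ : Nat). \(m : Nat). succ (succ (succ (succ zero)))
type:
  Nat -> Nat -> Nat
observation: 8 normal-order steps separate the term from its normal form.


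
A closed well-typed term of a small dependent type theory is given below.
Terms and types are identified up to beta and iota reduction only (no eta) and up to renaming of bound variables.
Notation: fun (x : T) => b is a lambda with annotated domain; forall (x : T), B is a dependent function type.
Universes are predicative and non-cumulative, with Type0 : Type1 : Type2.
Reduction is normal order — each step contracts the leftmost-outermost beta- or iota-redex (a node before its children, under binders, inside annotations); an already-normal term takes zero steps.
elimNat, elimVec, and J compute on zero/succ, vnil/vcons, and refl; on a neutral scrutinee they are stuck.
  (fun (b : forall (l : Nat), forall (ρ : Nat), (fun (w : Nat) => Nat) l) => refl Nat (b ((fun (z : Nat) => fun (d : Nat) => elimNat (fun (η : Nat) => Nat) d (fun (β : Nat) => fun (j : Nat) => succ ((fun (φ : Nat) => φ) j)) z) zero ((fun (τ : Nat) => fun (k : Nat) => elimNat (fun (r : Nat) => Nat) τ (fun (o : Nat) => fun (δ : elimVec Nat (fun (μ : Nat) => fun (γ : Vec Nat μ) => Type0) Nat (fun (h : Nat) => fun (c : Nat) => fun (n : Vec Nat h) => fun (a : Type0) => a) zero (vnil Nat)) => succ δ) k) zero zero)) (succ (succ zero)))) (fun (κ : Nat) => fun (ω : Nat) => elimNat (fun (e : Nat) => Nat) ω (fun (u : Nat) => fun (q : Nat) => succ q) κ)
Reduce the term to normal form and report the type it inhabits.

resulting normal form:
  refl Nat (succ (succ zero))
the term's type:
  Eq Nat (succ (succ zero)) (succ (succ zero))


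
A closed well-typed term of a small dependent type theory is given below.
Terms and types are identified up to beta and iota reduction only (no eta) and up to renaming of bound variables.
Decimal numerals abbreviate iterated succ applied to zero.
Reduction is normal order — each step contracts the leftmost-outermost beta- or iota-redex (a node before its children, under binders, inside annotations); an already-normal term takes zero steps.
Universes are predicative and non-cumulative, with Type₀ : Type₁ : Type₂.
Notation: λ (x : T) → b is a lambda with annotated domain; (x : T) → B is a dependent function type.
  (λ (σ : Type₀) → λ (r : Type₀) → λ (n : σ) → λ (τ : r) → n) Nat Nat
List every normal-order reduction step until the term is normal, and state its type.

normal-order reduction sequence:
  (λ (σ : Type₀) → λ (r : Type₀) → λ (n : σ) → λ (τ : r) → n) Nat Nat
  ~> (λ (σ : Type₀) → λ (r : Nat) → λ (n : σ) → r) Nat
  ~> λ (σ : Nat) → λ (r : Nat) → σ
type:
  (σ : Nat) → (r : Nat) → Nat


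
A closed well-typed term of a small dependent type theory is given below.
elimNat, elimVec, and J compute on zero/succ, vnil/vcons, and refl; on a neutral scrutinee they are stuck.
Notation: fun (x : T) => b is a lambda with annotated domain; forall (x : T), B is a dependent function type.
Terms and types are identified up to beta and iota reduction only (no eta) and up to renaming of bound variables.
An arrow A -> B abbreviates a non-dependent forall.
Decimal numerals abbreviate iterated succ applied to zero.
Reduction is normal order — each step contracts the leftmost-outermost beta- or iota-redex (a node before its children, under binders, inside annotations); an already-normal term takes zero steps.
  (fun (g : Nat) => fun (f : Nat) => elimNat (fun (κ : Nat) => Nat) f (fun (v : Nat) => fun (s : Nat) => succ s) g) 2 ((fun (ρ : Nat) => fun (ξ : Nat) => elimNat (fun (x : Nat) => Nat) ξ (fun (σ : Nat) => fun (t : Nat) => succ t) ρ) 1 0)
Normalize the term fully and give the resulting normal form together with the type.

resulting normal form:
  3
type:
  Nat


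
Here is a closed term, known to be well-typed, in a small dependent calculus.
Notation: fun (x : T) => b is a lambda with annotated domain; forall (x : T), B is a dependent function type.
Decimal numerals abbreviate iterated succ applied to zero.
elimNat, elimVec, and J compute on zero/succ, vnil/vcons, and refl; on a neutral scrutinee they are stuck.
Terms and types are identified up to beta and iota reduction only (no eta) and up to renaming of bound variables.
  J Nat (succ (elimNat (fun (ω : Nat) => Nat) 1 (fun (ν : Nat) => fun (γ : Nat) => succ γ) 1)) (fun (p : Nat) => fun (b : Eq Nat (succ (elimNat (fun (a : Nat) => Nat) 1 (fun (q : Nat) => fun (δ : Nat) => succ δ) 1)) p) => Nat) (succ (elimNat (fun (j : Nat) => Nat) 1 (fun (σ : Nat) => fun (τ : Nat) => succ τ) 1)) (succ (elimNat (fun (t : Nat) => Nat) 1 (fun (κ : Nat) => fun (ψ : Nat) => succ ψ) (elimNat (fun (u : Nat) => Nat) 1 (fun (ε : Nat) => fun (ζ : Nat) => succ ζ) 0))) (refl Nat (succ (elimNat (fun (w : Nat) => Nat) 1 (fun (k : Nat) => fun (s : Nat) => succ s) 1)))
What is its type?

type:
  Nat


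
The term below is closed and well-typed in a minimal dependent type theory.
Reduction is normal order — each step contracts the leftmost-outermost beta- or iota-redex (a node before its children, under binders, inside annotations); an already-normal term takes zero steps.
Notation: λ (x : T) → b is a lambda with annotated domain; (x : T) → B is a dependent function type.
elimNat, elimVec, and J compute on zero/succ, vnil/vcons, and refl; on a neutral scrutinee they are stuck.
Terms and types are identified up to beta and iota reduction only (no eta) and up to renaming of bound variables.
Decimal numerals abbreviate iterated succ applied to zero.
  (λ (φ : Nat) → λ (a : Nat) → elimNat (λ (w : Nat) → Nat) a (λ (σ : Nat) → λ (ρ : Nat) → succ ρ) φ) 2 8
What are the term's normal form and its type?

normal form:
  10
inferred type:
  Nat
observation: 9 normal-order steps separate the term from its normal form.


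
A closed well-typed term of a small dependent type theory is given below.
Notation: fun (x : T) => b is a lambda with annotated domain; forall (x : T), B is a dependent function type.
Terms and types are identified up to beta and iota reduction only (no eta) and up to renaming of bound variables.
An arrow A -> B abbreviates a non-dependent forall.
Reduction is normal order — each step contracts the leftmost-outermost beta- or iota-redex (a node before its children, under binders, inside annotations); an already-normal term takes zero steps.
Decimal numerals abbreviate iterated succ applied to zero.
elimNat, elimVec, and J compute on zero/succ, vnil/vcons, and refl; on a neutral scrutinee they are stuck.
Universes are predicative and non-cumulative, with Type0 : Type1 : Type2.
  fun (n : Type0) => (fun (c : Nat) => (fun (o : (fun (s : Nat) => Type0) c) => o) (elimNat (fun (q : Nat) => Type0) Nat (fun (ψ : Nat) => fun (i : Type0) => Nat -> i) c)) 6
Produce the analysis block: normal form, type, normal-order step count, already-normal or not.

reduced normal form:
  fun (n : Type0) => Nat -> Nat -> Nat -> Nat -> Nat -> Nat -> Nat
the term's type:
  Type0 -> Type0
reduction steps (normal order): 21
already normal: no
first contracted redex: a beta-redex


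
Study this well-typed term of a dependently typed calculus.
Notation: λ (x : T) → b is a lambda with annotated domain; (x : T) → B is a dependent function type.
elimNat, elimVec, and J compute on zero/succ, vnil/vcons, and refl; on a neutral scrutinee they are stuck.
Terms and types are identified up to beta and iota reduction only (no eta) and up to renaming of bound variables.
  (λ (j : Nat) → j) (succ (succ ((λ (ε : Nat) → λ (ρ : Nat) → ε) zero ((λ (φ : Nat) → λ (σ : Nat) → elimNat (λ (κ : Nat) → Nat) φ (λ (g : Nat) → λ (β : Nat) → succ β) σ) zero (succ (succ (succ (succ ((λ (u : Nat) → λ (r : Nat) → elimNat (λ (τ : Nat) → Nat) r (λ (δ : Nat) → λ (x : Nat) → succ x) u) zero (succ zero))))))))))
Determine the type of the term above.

type:
  Nat


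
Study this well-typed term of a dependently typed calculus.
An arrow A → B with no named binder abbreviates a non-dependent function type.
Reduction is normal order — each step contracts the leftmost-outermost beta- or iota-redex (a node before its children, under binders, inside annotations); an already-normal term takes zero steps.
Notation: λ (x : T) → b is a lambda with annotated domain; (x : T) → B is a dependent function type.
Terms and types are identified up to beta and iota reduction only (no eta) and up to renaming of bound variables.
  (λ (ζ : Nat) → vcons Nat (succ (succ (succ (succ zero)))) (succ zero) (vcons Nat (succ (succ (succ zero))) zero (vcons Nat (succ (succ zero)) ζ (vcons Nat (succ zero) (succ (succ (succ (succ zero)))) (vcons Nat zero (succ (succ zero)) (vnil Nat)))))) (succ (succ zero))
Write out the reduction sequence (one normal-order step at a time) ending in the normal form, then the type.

normal-order reduction:
  (λ (ζ : Nat) → vcons Nat (succ (succ (succ (succ zero)))) (succ zero) (vcons Nat (succ (succ (succ zero))) zero (vcons Nat (succ (succ zero)) ζ (vcons Nat (succ zero) (succ (succ (succ (succ zero)))) (vcons Nat zero (succ (succ zero)) (vnil Nat)))))) (succ (succ zero))
  ~> vcons Nat (succ (succ (succ (succ zero)))) (succ zero) (vcons Nat (succ (succ (succ zero))) zero (vcons Nat (succ (succ zero)) (succ (succ zero)) (vcons Nat (succ zero) (succ (succ (succ (succ zero)))) (vcons Nat zero (succ (succ zero)) (vnil Nat)))))
the term's type:
  Vec Nat (succ (succ (succ (succ (succ zero)))))


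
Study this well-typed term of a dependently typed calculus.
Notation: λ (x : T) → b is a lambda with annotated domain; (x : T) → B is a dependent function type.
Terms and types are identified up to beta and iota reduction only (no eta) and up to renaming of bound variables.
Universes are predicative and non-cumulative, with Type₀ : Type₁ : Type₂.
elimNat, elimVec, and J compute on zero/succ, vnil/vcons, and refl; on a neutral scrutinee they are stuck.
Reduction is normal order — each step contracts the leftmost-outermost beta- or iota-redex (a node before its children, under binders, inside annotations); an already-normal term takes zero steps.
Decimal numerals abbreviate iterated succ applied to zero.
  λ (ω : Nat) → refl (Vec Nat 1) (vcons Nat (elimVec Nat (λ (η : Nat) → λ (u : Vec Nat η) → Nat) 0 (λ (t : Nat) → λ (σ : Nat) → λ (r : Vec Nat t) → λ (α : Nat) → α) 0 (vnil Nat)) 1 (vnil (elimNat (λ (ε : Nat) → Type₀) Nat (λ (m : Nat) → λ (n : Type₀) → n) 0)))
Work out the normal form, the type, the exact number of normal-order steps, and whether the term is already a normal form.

resulting normal form:
  λ (ω : Nat) → refl (Vec Nat 1) (vcons Nat 0 1 (vnil Nat))
the term's type:
  (ω : Nat) → Eq (Vec Nat 1) (vcons Nat 0 1 (vnil Nat)) (vcons Nat 0 1 (vnil Nat))
reduction steps (normal order): 2
term was already normal: no
first redex: an elimVec iota-redex


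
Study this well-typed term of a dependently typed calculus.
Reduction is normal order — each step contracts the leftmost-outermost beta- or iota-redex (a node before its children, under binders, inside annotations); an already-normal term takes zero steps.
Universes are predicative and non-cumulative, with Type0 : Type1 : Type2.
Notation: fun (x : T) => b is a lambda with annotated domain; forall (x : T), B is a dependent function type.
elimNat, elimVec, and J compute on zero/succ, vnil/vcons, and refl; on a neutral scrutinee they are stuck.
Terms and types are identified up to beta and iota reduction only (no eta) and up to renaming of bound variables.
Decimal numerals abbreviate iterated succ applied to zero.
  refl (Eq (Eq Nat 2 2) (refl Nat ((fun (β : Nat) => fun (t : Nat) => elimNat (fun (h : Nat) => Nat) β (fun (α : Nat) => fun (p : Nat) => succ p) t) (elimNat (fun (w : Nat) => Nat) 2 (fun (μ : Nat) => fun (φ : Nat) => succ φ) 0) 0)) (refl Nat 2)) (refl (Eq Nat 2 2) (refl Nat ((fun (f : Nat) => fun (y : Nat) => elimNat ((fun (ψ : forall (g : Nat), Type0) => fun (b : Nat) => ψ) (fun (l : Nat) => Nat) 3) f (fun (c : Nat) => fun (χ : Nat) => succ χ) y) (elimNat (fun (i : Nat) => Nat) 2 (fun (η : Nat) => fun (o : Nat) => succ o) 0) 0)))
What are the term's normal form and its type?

normal form:
  refl (Eq (Eq Nat 2 2) (refl Nat 2) (refl Nat 2)) (refl (Eq Nat 2 2) (refl Nat 2))
type:
  Eq (Eq (Eq Nat 2 2) (refl Nat 2) (refl Nat 2)) (refl (Eq Nat 2 2) (refl Nat 2)) (refl (Eq Nat 2 2) (refl Nat 2))


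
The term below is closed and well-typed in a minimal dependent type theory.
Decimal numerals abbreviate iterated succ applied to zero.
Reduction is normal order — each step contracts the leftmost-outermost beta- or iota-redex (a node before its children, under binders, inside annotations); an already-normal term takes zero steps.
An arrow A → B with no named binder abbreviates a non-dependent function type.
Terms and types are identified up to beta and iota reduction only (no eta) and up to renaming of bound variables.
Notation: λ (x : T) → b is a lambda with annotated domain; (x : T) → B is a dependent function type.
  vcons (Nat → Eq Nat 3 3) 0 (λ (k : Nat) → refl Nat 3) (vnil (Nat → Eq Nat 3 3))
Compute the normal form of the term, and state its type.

reduced normal form:
  vcons (Nat → Eq Nat 3 3) 0 (λ (k : Nat) → refl Nat 3) (vnil (Nat → Eq Nat 3 3))
the term's type:
  Vec (Nat → Eq Nat 3 3) 1


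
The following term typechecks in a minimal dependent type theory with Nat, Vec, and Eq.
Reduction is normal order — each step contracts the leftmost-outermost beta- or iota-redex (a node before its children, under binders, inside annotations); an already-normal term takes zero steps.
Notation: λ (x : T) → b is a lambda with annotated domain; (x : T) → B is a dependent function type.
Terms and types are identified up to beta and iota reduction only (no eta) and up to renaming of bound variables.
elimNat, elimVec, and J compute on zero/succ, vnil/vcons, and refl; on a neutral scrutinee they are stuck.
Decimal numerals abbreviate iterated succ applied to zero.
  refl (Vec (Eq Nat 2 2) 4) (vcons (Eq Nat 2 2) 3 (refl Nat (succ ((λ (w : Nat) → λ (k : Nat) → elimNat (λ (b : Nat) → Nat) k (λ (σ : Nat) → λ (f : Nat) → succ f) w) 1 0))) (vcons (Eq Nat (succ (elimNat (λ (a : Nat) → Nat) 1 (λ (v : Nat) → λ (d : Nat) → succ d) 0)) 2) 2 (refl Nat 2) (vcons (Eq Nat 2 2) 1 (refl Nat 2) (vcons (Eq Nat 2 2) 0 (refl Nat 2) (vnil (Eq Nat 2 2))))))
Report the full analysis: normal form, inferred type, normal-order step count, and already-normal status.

reduced normal form:
  refl (Vec (Eq Nat 2 2) 4) (vcons (Eq Nat 2 2) 3 (refl Nat 2) (vcons (Eq Nat 2 2) 2 (refl Nat 2) (vcons (Eq Nat 2 2) 1 (refl Nat 2) (vcons (Eq Nat 2 2) 0 (refl Nat 2) (vnil (Eq Nat 2 2))))))
type:
  Eq (Vec (Eq Nat 2 2) 4) (vcons (Eq Nat 2 2) 3 (refl Nat 2) (vcons (Eq Nat 2 2) 2 (refl Nat 2) (vcons (Eq Nat 2 2) 1 (refl Nat 2) (vcons (Eq Nat 2 2) 0 (refl Nat 2) (vnil (Eq Nat 2 2)))))) (vcons (Eq Nat 2 2) 3 (refl Nat 2) (vcons (Eq Nat 2 2) 2 (refl Nat 2) (vcons (Eq Nat 2 2) 1 (refl Nat 2) (vcons (Eq Nat 2 2) 0 (refl Nat 2) (vnil (Eq Nat 2 2))))))
reduction steps (normal order): 7
started in normal form: no
first contracted redex: a beta-redex


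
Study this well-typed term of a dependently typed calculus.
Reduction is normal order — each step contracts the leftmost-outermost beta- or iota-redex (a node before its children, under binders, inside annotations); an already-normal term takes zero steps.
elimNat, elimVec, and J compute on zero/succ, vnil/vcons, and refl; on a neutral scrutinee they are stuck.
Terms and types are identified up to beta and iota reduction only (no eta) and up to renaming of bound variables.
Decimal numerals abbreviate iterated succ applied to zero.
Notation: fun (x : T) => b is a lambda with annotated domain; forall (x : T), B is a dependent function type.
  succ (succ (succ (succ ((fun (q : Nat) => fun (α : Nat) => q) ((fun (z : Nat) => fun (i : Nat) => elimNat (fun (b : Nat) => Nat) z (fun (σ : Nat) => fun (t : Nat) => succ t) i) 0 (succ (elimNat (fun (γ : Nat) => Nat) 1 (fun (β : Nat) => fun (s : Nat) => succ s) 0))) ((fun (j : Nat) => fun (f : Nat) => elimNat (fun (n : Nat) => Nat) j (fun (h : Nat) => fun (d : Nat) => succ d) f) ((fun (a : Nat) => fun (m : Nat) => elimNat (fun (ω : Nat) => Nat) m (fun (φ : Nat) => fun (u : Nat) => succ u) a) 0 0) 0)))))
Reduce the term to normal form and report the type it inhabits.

reduced normal form:
  6
type:
  Nat
observation: contracting a beta-redex first, the term normalizes in 12 steps.
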